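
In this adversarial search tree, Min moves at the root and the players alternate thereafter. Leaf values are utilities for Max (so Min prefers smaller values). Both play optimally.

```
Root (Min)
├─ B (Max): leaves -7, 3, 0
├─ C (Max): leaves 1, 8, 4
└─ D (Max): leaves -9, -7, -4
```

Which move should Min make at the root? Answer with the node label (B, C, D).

D

B (Max): max(-7, 3, 0) = 3
C (Max): max(1, 8, 4) = 8
D (Max): max(-9, -7, -4) = -4
Root (Min): min(3, 8, -4) = -4
Min picks the child with the lowest value: D (value -4).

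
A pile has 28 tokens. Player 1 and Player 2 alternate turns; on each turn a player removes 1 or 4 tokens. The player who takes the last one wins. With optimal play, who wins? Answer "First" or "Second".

First

Positions where the player to move wins (W) vs loses (L):
i:   0  1  2  3  4  5  6  7  8  9 10 11 12 13 14 15 16 17 18 19 20 21 22 23 24 25 26 27 28
     L  W  L  W  W  L  W  L  W  W  L  W  L  W  W  L  W  L  W  W  L  W  L  W  W  L  W  L  W
Position 28 is W, so the first player wins.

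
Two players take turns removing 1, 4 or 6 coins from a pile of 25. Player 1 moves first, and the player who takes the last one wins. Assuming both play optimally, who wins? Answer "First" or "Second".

Mark each pile size as W (mover wins) or L (mover loses):
i:   0  1  2  3  4  5  6  7  8  9 10 11 12 13 14 15 16 17 18 19 20 21 22 23 24 25
     L  W  L  W  W  L  W  L  W  W  L  W  L  W  W  L  W  L  W  W  L  W  L  W  W  L
Position 25 is L, so the second player wins.

Second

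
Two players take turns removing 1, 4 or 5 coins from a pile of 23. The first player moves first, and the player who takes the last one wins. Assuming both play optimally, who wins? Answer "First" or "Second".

Compute winning (W) and losing (L) positions by backward induction:
i:   0  1  2  3  4  5  6  7  8  9 10 11 12 13 14 15 16 17 18 19 20 21 22 23
     L  W  L  W  W  W  W  W  L  W  L  W  W  W  W  W  L  W  L  W  W  W  W  W
Position 23 is W, so the first player wins.

First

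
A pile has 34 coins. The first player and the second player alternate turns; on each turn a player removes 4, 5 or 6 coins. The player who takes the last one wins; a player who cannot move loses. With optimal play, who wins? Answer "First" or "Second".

First

Compute winning (W) and losing (L) positions by backward induction:
i:   0  1  2  3  4  5  6  7  8  9 10 11 12 13 14 15 16 17 18 19 20 21 22 23 24 25 26 27 28 29 30 31 32 33 34
     L  L  L  L  W  W  W  W  W  W  L  L  L  L  W  W  W  W  W  W  L  L  L  L  W  W  W  W  W  W  L  L  L  L  W
Position 34 is W, so the first player wins.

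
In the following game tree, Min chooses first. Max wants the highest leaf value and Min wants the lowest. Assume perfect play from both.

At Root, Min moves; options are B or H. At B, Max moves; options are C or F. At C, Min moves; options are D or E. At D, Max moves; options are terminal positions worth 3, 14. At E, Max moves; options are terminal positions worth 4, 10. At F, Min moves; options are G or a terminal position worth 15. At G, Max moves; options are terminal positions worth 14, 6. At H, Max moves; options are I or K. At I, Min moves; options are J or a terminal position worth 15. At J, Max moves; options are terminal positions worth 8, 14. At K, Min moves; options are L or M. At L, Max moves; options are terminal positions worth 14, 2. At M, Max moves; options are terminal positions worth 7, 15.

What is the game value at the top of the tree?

14

D (Max): max(3, 14) = 14
E (Max): max(4, 10) = 10
C (Min): min(14, 10) = 10
G (Max): max(14, 6) = 14
F (Min): min(14, 15) = 14
B (Max): max(10, 14) = 14
J (Max): max(8, 14) = 14
I (Min): min(14, 15) = 14
L (Max): max(14, 2) = 14
M (Max): max(7, 15) = 15
K (Min): min(14, 15) = 14
H (Max): max(14, 14) = 14
Root (Min): min(14, 14) = 14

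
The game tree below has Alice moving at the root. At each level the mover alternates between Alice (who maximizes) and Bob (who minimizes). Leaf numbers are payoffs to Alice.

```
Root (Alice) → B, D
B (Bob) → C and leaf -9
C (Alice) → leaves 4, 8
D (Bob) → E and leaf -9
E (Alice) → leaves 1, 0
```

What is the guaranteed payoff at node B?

-9

C: max(4, 8) = 8
B: min(8, -9) = -9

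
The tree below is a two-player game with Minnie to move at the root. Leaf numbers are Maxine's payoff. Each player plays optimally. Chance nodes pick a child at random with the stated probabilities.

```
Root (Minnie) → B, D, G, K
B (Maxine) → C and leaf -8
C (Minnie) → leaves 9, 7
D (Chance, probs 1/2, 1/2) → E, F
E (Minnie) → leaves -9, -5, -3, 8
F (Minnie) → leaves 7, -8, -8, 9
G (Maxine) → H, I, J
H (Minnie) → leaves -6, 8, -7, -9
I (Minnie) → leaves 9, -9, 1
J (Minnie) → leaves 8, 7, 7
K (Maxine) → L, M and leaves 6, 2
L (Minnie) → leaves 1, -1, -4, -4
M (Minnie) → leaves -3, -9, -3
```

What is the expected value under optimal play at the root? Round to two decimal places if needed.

C (Minnie): min(9, 7) = 7
B (Maxine): max(7, -8) = 7
E (Minnie): min(-9, -5, -3, 8) = -9
F (Minnie): min(7, -8, -8, 9) = -8
D (Chance): 1/2·-9 + 1/2·-8 = -8.5
H (Minnie): min(-6, 8, -7, -9) = -9
I (Minnie): min(9, -9, 1) = -9
J (Minnie): min(8, 7, 7) = 7
G (Maxine): max(-9, -9, 7) = 7
L (Minnie): min(1, -1, -4, -4) = -4
M (Minnie): min(-3, -9, -3) = -9
K (Maxine): max(-4, -9, 6, 2) = 6
Root (Minnie): min(7, -8.5, 7, 6) = -8.5

-8.5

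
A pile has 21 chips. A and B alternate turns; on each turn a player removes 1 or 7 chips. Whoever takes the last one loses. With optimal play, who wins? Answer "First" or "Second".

Mark each pile size as W (mover wins) or L (mover loses):
i:   0  1  2  3  4  5  6  7  8  9 10 11 12 13 14 15 16 17 18 19 20 21
     W  L  W  L  W  L  W  L  W  L  W  L  W  L  W  L  W  L  W  L  W  L
Position 21 is L, so the second player wins.

Second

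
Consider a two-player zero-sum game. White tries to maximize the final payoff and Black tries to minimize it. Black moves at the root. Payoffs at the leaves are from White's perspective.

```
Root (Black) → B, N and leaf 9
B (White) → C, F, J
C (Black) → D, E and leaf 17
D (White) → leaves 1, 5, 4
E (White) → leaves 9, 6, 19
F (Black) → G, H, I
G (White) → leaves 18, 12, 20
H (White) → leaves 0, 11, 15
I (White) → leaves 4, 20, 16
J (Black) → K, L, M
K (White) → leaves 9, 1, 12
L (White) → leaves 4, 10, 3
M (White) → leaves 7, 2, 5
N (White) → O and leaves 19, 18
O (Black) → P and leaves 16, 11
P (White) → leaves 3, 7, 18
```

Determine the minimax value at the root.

D (White): max(1, 5, 4) = 5
E (White): max(9, 6, 19) = 19
C (Black): min(5, 19, 17) = 5
G (White): max(18, 12, 20) = 20
H (White): max(0, 11, 15) = 15
I (White): max(4, 20, 16) = 20
F (Black): min(20, 15, 20) = 15
K (White): max(9, 1, 12) = 12
L (White): max(4, 10, 3) = 10
M (White): max(7, 2, 5) = 7
J (Black): min(12, 10, 7) = 7
B (White): max(5, 15, 7) = 15
P (White): max(3, 7, 18) = 18
O (Black): min(18, 16, 11) = 11
N (White): max(11, 19, 18) = 19
Root (Black): min(15, 19, 9) = 9

9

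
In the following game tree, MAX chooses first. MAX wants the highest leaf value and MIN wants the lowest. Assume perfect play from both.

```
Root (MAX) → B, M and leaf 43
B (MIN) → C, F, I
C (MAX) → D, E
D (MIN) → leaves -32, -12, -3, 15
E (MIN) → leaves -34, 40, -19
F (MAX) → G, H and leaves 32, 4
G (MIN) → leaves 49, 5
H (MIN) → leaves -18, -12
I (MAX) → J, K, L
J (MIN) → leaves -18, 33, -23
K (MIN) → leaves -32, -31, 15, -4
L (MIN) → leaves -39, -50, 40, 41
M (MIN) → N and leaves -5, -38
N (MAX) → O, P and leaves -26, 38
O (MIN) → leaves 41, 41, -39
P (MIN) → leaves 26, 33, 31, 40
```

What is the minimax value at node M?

O: min(41, 41, -39) = -39
P: min(26, 33, 31, 40) = 26
N: max(-39, 26, -26, 38) = 38
M: min(38, -5, -38) = -38

-38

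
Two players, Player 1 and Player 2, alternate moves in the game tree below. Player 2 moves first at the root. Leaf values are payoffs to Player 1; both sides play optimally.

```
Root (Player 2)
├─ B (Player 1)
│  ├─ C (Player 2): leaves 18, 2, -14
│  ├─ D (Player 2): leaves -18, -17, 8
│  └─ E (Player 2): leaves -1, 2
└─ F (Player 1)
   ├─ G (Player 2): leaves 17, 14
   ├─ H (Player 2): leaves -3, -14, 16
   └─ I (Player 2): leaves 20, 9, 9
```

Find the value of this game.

-1

C (Player 2): min(18, 2, -14) = -14
D (Player 2): min(-18, -17, 8) = -18
E (Player 2): min(-1, 2) = -1
B (Player 1): max(-14, -18, -1) = -1
G (Player 2): min(17, 14) = 14
H (Player 2): min(-3, -14, 16) = -14
I (Player 2): min(20, 9, 9) = 9
F (Player 1): max(14, -14, 9) = 14
Root (Player 2): min(-1, 14) = -1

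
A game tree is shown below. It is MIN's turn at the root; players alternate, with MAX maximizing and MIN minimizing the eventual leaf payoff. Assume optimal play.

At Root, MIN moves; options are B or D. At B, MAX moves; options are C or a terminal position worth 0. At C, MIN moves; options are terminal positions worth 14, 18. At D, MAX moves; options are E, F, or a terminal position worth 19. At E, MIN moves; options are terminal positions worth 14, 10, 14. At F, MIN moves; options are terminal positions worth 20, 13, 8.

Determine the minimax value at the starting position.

C (MIN): min(14, 18) = 14
B (MAX): max(14, 0) = 14
E (MIN): min(14, 10, 14) = 10
F (MIN): min(20, 13, 8) = 8
D (MAX): max(10, 8, 19) = 19
Root (MIN): min(14, 19) = 14

14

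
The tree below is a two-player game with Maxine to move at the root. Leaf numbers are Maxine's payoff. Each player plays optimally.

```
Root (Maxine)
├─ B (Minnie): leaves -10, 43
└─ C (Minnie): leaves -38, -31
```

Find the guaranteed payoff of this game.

B (Minnie): min(-10, 43) = -10
C (Minnie): min(-38, -31) = -38
Root (Maxine): max(-10, -38) = -10

-10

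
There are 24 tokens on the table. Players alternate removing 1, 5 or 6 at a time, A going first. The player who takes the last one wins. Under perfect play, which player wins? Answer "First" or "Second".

Second

Mark each pile size as W (mover wins) or L (mover loses):
i:   0  1  2  3  4  5  6  7  8  9 10 11 12 13 14 15 16 17 18 19 20 21 22 23 24
     L  W  L  W  L  W  W  W  W  W  W  L  W  L  W  L  W  W  W  W  W  W  L  W  L
Position 24 is L, so the second player wins.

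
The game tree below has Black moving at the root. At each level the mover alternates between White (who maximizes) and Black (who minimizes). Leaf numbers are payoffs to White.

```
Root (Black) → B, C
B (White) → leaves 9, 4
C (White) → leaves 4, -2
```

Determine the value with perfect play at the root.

4

B (White): max(9, 4) = 9
C (White): max(4, -2) = 4
Root (Black): min(9, 4) = 4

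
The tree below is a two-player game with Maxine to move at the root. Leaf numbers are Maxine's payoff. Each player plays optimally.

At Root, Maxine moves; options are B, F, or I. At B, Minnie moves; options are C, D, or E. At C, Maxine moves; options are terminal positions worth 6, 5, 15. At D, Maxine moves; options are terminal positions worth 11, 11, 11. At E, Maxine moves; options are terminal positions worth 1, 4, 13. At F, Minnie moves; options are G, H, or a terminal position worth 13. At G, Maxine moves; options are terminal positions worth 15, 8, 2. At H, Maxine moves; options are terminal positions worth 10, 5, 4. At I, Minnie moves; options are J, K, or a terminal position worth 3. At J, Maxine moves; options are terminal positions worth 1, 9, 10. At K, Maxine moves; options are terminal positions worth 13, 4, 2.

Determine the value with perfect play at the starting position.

11

C (Maxine): max(6, 5, 15) = 15
D (Maxine): max(11, 11, 11) = 11
E (Maxine): max(1, 4, 13) = 13
B (Minnie): min(15, 11, 13) = 11
G (Maxine): max(15, 8, 2) = 15
H (Maxine): max(10, 5, 4) = 10
F (Minnie): min(15, 10, 13) = 10
J (Maxine): max(1, 9, 10) = 10
K (Maxine): max(13, 4, 2) = 13
I (Minnie): min(10, 13, 3) = 3
Root (Maxine): max(11, 10, 3) = 11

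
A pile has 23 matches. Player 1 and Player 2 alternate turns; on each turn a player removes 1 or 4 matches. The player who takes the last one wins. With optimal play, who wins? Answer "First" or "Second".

First

W/L table (W = player to move can force a win):
i:   0  1  2  3  4  5  6  7  8  9 10 11 12 13 14 15 16 17 18 19 20 21 22 23
     L  W  L  W  W  L  W  L  W  W  L  W  L  W  W  L  W  L  W  W  L  W  L  W
Position 23 is W, so the first player wins.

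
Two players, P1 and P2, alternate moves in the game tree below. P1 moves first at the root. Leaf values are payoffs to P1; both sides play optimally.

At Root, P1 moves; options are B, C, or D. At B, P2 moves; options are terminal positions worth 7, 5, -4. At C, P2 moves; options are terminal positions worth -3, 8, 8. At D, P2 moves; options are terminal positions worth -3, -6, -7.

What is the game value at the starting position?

-3

B (P2): min(7, 5, -4) = -4
C (P2): min(-3, 8, 8) = -3
D (P2): min(-3, -6, -7) = -7
Root (P1): max(-4, -3, -7) = -3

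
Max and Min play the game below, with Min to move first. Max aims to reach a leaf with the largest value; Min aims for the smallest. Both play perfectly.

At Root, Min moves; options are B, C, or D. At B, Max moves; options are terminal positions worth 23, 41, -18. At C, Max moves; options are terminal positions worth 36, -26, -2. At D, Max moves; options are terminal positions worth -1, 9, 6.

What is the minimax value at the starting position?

B (Max): max(23, 41, -18) = 41
C (Max): max(36, -26, -2) = 36
D (Max): max(-1, 9, 6) = 9
Root (Min): min(41, 36, 9) = 9

9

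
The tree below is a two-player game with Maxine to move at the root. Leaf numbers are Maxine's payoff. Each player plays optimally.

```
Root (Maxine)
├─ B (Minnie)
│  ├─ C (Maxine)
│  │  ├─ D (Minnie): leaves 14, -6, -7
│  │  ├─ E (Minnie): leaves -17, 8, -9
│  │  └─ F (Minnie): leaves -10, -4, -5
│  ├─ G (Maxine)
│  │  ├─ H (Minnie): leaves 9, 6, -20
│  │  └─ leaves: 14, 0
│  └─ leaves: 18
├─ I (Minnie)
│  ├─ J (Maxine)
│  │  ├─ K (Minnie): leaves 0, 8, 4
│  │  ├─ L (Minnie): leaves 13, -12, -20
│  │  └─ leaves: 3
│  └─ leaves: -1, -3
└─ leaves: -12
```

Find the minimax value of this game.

D (Minnie): min(14, -6, -7) = -7
E (Minnie): min(-17, 8, -9) = -17
F (Minnie): min(-10, -4, -5) = -10
C (Maxine): max(-7, -17, -10) = -7
H (Minnie): min(9, 6, -20) = -20
G (Maxine): max(-20, 14, 0) = 14
B (Minnie): min(-7, 14, 18) = -7
K (Minnie): min(0, 8, 4) = 0
L (Minnie): min(13, -12, -20) = -20
J (Maxine): max(0, -20, 3) = 3
I (Minnie): min(3, -1, -3) = -3
Root (Maxine): max(-7, -3, -12) = -3

-3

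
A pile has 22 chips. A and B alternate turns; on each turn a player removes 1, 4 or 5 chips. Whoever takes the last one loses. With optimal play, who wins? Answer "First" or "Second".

First

Compute winning (W) and losing (L) positions by backward induction:
i:   0  1  2  3  4  5  6  7  8  9 10 11 12 13 14 15 16 17 18 19 20 21 22
     W  L  W  L  W  W  W  W  W  L  W  L  W  W  W  W  W  L  W  L  W  W  W
Position 22 is W, so the first player wins.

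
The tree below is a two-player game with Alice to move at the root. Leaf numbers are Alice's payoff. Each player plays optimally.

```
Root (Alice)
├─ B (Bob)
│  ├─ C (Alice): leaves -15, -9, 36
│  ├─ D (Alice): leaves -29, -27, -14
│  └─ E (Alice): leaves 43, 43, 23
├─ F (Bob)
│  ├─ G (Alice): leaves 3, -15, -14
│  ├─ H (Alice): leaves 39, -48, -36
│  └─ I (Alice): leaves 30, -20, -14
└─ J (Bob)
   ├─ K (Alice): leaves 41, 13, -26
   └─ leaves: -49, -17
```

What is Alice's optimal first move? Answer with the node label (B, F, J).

F

C (Alice): max(-15, -9, 36) = 36
D (Alice): max(-29, -27, -14) = -14
E (Alice): max(43, 43, 23) = 43
B (Bob): min(36, -14, 43) = -14
G (Alice): max(3, -15, -14) = 3
H (Alice): max(39, -48, -36) = 39
I (Alice): max(30, -20, -14) = 30
F (Bob): min(3, 39, 30) = 3
K (Alice): max(41, 13, -26) = 41
J (Bob): min(41, -49, -17) = -49
Root (Alice): max(-14, 3, -49) = 3
Alice picks the child with the highest value: F (value 3).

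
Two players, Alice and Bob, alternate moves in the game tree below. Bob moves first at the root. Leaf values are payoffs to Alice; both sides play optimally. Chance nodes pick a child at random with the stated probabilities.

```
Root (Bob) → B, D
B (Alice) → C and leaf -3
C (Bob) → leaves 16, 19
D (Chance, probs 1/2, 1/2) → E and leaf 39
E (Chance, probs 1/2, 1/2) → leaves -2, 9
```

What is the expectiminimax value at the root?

C (Bob): min(16, 19) = 16
B (Alice): max(16, -3) = 16
E (Chance): 1/2·-2 + 1/2·9 = 3.5
D (Chance): 1/2·3.5 + 1/2·39 = 21.25
Root (Bob): min(16, 21.25) = 16

16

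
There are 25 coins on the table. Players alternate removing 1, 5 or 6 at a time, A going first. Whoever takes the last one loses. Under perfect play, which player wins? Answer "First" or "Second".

Mark each pile size as W (mover wins) or L (mover loses):
i:   0  1  2  3  4  5  6  7  8  9 10 11 12 13 14 15 16 17 18 19 20 21 22 23 24 25
     W  L  W  L  W  L  W  W  W  W  W  W  L  W  L  W  L  W  W  W  W  W  W  L  W  L
Position 25 is L, so the second player wins.

Second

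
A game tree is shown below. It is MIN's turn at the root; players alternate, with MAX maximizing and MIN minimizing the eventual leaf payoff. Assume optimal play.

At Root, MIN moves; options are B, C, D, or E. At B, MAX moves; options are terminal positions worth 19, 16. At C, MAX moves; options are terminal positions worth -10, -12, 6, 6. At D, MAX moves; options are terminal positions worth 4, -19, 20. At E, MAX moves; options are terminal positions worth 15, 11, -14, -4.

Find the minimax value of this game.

6

B (MAX): max(19, 16) = 19
C (MAX): max(-10, -12, 6, 6) = 6
D (MAX): max(4, -19, 20) = 20
E (MAX): max(15, 11, -14, -4) = 15
Root (MIN): min(19, 6, 20, 15) = 6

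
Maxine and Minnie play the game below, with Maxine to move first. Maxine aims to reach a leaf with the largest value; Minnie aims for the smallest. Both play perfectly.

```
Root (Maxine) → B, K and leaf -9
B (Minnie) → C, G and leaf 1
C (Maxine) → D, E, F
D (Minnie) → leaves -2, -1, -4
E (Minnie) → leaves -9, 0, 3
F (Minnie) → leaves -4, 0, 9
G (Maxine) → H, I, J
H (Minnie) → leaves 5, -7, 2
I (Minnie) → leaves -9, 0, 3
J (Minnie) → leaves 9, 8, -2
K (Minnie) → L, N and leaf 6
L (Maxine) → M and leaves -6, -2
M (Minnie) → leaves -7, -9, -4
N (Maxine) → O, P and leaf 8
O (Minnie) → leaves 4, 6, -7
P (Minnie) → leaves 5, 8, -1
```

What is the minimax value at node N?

8

O: min(4, 6, -7) = -7
P: min(5, 8, -1) = -1
N: max(-7, -1, 8) = 8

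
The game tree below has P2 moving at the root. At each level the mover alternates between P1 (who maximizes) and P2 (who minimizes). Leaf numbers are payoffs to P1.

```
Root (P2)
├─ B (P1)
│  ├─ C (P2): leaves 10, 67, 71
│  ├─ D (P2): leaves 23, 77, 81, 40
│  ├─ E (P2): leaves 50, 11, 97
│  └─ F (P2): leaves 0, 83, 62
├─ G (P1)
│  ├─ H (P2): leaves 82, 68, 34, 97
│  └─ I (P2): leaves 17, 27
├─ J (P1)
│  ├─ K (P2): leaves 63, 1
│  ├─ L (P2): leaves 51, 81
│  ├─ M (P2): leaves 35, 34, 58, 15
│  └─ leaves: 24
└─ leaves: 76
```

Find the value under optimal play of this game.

23

C (P2): min(10, 67, 71) = 10
D (P2): min(23, 77, 81, 40) = 23
E (P2): min(50, 11, 97) = 11
F (P2): min(0, 83, 62) = 0
B (P1): max(10, 23, 11, 0) = 23
H (P2): min(82, 68, 34, 97) = 34
I (P2): min(17, 27) = 17
G (P1): max(34, 17) = 34
K (P2): min(63, 1) = 1
L (P2): min(51, 81) = 51
M (P2): min(35, 34, 58, 15) = 15
J (P1): max(1, 51, 15, 24) = 51
Root (P2): min(23, 34, 51, 76) = 23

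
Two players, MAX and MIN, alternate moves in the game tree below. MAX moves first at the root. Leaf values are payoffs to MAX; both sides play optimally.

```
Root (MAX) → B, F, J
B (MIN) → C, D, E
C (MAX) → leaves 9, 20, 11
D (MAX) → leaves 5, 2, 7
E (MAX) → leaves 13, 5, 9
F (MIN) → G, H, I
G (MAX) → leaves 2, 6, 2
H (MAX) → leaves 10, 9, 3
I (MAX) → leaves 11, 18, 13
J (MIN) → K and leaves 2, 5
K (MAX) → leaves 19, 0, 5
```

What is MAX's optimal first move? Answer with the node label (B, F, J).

C (MAX): max(9, 20, 11) = 20
D (MAX): max(5, 2, 7) = 7
E (MAX): max(13, 5, 9) = 13
B (MIN): min(20, 7, 13) = 7
G (MAX): max(2, 6, 2) = 6
H (MAX): max(10, 9, 3) = 10
I (MAX): max(11, 18, 13) = 18
F (MIN): min(6, 10, 18) = 6
K (MAX): max(19, 0, 5) = 19
J (MIN): min(19, 2, 5) = 2
Root (MAX): max(7, 6, 2) = 7
MAX picks the child with the highest value: B (value 7).

B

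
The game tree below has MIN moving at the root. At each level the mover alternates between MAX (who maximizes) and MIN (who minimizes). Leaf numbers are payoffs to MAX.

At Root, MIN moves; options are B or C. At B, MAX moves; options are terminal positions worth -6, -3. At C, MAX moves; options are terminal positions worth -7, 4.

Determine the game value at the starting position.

B (MAX): max(-6, -3) = -3
C (MAX): max(-7, 4) = 4
Root (MIN): min(-3, 4) = -3

-3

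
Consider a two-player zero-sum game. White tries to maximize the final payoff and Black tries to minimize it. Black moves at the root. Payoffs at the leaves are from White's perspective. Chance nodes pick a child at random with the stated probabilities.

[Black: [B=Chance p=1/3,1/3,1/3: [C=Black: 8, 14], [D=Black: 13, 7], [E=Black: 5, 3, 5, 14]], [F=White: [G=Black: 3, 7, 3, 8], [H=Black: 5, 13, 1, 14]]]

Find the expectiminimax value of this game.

3

C (Black): min(8, 14) = 8
D (Black): min(13, 7) = 7
E (Black): min(5, 3, 5, 14) = 3
B (Chance): 1/3·8 + 1/3·7 + 1/3·3 = 6
G (Black): min(3, 7, 3, 8) = 3
H (Black): min(5, 13, 1, 14) = 1
F (White): max(3, 1) = 3
Root (Black): min(6, 3) = 3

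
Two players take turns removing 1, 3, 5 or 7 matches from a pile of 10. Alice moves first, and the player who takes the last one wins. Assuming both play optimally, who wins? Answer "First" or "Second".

Mark each pile size as W (mover wins) or L (mover loses):
i:   0  1  2  3  4  5  6  7  8  9 10
     L  W  L  W  L  W  L  W  L  W  L
Position 10 is L, so the second player wins.

Second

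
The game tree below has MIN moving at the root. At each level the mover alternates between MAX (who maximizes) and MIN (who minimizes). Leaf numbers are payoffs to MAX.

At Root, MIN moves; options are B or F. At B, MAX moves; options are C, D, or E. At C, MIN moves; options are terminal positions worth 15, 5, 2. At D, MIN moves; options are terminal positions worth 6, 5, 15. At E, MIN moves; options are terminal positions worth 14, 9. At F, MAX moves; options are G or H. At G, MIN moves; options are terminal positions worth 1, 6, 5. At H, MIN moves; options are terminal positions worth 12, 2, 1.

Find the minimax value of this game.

C (MIN): min(15, 5, 2) = 2
D (MIN): min(6, 5, 15) = 5
E (MIN): min(14, 9) = 9
B (MAX): max(2, 5, 9) = 9
G (MIN): min(1, 6, 5) = 1
H (MIN): min(12, 2, 1) = 1
F (MAX): max(1, 1) = 1
Root (MIN): min(9, 1) = 1

1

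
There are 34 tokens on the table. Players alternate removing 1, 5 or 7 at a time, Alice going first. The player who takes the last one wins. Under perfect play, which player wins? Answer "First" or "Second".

i:   0  1  2  3  4  5  6  7  8  9 10 11 12 13 14 15 16 17 18 19 20 21 22 23 24 25 26 27 28 29 30 31 32 33 34
     L  W  L  W  L  W  L  W  L  W  L  W  L  W  L  W  L  W  L  W  L  W  L  W  L  W  L  W  L  W  L  W  L  W  L
Position 34 is L, so the second player wins.

Second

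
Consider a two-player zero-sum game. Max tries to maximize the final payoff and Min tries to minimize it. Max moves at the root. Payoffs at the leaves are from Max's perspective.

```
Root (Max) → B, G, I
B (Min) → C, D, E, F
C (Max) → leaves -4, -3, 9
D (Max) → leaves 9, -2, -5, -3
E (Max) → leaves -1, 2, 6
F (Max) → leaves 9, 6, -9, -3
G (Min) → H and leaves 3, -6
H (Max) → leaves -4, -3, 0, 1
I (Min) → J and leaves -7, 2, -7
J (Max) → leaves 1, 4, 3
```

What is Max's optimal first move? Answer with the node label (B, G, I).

B

C (Max): max(-4, -3, 9) = 9
D (Max): max(9, -2, -5, -3) = 9
E (Max): max(-1, 2, 6) = 6
F (Max): max(9, 6, -9, -3) = 9
B (Min): min(9, 9, 6, 9) = 6
H (Max): max(-4, -3, 0, 1) = 1
G (Min): min(1, 3, -6) = -6
J (Max): max(1, 4, 3) = 4
I (Min): min(4, -7, 2, -7) = -7
Root (Max): max(6, -6, -7) = 6
Max picks the child with the highest value: B (value 6).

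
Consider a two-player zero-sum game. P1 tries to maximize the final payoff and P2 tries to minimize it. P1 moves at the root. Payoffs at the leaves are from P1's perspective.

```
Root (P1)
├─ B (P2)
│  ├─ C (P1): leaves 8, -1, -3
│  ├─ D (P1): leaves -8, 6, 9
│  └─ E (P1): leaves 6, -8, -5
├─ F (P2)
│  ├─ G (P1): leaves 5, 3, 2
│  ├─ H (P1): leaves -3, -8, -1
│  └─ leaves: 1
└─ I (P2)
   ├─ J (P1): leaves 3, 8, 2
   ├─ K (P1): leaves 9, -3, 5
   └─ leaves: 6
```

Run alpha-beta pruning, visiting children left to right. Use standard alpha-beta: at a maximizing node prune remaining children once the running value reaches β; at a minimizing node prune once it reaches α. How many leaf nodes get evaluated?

17

C [α=-∞,β=+∞]: v=8
D [α=-∞,β=8]: v=9
E [α=-∞,β=8]: v=6
B [α=-∞,β=+∞]: v=6
G [α=6,β=+∞]: v=5
F [α=6,β=+∞]: v=5 after child 1 ≤ α → α-cutoff, skip 2
J [α=6,β=+∞]: v=8
K [α=6,β=8]: v=9 after child 1 ≥ β → β-cutoff, skip 2
I [α=6,β=+∞]: v=6
Root [α=-∞,β=+∞]: v=6
Leaves evaluated: 17 of 23.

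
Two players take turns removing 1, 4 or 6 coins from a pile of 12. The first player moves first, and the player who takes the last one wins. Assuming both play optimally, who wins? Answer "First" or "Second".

Second

Mark each pile size as W (mover wins) or L (mover loses):
i:   0  1  2  3  4  5  6  7  8  9 10 11 12
     L  W  L  W  W  L  W  L  W  W  L  W  L
Position 12 is L, so the second player wins.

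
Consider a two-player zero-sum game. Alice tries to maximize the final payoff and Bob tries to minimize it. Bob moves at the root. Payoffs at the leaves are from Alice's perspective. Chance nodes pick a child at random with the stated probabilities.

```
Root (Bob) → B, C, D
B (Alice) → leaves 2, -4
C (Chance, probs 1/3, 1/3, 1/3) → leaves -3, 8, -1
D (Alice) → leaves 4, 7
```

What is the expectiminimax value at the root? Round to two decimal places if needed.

B (Alice): max(2, -4) = 2
C (Chance): 1/3·-3 + 1/3·8 + 1/3·-1 = 1.33
D (Alice): max(4, 7) = 7
Root (Bob): min(2, 1.33, 7) = 1.33

1.33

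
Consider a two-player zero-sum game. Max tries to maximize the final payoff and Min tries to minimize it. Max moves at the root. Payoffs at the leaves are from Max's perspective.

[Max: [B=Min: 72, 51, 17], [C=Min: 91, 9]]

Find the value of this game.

17

B (Min): min(72, 51, 17) = 17
C (Min): min(91, 9) = 9
Root (Max): max(17, 9) = 17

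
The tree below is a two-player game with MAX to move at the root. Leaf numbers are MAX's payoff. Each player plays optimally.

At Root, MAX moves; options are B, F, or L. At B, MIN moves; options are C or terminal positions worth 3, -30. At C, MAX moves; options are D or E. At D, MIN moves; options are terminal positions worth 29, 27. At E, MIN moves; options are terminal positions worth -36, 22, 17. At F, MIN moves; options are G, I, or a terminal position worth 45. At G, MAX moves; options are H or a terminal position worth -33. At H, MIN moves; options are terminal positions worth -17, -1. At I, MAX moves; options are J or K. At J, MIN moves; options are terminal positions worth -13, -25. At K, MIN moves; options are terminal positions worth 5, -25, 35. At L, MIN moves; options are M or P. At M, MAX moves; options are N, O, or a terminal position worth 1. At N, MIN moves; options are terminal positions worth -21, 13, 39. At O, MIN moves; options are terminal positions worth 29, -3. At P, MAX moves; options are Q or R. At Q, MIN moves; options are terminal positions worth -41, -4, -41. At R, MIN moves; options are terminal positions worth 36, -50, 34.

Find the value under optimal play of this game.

-25

D (MIN): min(29, 27) = 27
E (MIN): min(-36, 22, 17) = -36
C (MAX): max(27, -36) = 27
B (MIN): min(27, 3, -30) = -30
H (MIN): min(-17, -1) = -17
G (MAX): max(-17, -33) = -17
J (MIN): min(-13, -25) = -25
K (MIN): min(5, -25, 35) = -25
I (MAX): max(-25, -25) = -25
F (MIN): min(-17, -25, 45) = -25
N (MIN): min(-21, 13, 39) = -21
O (MIN): min(29, -3) = -3
M (MAX): max(-21, -3, 1) = 1
Q (MIN): min(-41, -4, -41) = -41
R (MIN): min(36, -50, 34) = -50
P (MAX): max(-41, -50) = -41
L (MIN): min(1, -41) = -41
Root (MAX): max(-30, -25, -41) = -25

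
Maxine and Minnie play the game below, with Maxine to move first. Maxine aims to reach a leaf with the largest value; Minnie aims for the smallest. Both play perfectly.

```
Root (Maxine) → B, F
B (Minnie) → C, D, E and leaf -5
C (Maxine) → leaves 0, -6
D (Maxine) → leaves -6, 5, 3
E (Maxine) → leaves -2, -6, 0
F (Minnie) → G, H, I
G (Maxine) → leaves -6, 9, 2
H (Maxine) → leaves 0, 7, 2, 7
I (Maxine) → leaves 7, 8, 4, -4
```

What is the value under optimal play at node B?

C: max(0, -6) = 0
D: max(-6, 5, 3) = 5
E: max(-2, -6, 0) = 0
B: min(0, 5, 0, -5) = -5

-5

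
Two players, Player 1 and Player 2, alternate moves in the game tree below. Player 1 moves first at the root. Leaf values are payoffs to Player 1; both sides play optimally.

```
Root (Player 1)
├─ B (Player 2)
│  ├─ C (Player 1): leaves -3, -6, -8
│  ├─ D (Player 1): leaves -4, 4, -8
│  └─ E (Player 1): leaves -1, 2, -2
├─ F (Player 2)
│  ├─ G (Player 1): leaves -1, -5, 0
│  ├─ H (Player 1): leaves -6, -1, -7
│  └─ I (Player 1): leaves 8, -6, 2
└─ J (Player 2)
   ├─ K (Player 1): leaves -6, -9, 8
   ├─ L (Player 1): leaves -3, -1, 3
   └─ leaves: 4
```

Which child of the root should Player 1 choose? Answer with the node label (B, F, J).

C (Player 1): max(-3, -6, -8) = -3
D (Player 1): max(-4, 4, -8) = 4
E (Player 1): max(-1, 2, -2) = 2
B (Player 2): min(-3, 4, 2) = -3
G (Player 1): max(-1, -5, 0) = 0
H (Player 1): max(-6, -1, -7) = -1
I (Player 1): max(8, -6, 2) = 8
F (Player 2): min(0, -1, 8) = -1
K (Player 1): max(-6, -9, 8) = 8
L (Player 1): max(-3, -1, 3) = 3
J (Player 2): min(8, 3, 4) = 3
Root (Player 1): max(-3, -1, 3) = 3
Player 1 picks the child with the highest value: J (value 3).

J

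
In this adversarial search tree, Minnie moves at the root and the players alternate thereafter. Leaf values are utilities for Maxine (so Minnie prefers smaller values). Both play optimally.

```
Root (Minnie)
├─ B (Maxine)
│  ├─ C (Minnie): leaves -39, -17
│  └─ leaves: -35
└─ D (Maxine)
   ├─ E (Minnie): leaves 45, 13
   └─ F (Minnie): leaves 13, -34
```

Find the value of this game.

-35

C (Minnie): min(-39, -17) = -39
B (Maxine): max(-39, -35) = -35
E (Minnie): min(45, 13) = 13
F (Minnie): min(13, -34) = -34
D (Maxine): max(13, -34) = 13
Root (Minnie): min(-35, 13) = -35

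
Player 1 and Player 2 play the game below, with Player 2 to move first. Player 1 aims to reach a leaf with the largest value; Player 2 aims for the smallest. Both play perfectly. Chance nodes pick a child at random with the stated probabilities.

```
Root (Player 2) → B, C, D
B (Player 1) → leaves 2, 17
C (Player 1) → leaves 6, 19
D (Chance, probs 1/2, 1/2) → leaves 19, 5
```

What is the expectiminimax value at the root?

12

B (Player 1): max(2, 17) = 17
C (Player 1): max(6, 19) = 19
D (Chance): 1/2·19 + 1/2·5 = 12
Root (Player 2): min(17, 19, 12) = 12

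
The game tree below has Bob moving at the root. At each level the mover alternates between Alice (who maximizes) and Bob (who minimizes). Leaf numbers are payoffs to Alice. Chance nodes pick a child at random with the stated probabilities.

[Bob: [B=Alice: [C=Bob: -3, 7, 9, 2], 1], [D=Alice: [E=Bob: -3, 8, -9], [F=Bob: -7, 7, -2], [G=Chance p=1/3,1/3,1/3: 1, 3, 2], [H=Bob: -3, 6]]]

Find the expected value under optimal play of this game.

C (Bob): min(-3, 7, 9, 2) = -3
B (Alice): max(-3, 1) = 1
E (Bob): min(-3, 8, -9) = -9
F (Bob): min(-7, 7, -2) = -7
G (Chance): 1/3·1 + 1/3·3 + 1/3·2 = 2
H (Bob): min(-3, 6) = -3
D (Alice): max(-9, -7, 2, -3) = 2
Root (Bob): min(1, 2) = 1

1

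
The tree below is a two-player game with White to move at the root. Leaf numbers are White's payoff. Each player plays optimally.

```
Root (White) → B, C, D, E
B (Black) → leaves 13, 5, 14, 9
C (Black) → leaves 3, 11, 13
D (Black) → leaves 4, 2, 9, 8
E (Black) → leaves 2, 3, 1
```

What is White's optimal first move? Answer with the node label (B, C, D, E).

B (Black): min(13, 5, 14, 9) = 5
C (Black): min(3, 11, 13) = 3
D (Black): min(4, 2, 9, 8) = 2
E (Black): min(2, 3, 1) = 1
Root (White): max(5, 3, 2, 1) = 5
White picks the child with the highest value: B (value 5).

B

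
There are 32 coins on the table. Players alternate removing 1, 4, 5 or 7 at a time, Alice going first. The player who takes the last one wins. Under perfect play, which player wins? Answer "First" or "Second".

Second

Mark each pile size as W (mover wins) or L (mover loses):
i:   0  1  2  3  4  5  6  7  8  9 10 11 12 13 14 15 16 17 18 19 20 21 22 23 24 25 26 27 28 29 30 31 32
     L  W  L  W  W  W  W  W  L  W  L  W  W  W  W  W  L  W  L  W  W  W  W  W  L  W  L  W  W  W  W  W  L
Position 32 is L, so the second player wins.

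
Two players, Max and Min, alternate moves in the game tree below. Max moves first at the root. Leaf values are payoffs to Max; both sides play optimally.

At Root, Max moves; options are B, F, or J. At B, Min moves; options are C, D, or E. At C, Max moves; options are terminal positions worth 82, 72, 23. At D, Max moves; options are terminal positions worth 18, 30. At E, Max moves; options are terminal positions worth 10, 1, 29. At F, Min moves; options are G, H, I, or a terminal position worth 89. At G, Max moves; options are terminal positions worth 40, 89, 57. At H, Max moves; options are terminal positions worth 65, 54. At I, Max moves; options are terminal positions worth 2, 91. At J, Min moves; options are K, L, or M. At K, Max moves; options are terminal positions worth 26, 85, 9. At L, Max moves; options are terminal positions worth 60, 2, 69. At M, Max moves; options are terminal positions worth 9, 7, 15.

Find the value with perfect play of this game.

C (Max): max(82, 72, 23) = 82
D (Max): max(18, 30) = 30
E (Max): max(10, 1, 29) = 29
B (Min): min(82, 30, 29) = 29
G (Max): max(40, 89, 57) = 89
H (Max): max(65, 54) = 65
I (Max): max(2, 91) = 91
F (Min): min(89, 65, 91, 89) = 65
K (Max): max(26, 85, 9) = 85
L (Max): max(60, 2, 69) = 69
M (Max): max(9, 7, 15) = 15
J (Min): min(85, 69, 15) = 15
Root (Max): max(29, 65, 15) = 65

65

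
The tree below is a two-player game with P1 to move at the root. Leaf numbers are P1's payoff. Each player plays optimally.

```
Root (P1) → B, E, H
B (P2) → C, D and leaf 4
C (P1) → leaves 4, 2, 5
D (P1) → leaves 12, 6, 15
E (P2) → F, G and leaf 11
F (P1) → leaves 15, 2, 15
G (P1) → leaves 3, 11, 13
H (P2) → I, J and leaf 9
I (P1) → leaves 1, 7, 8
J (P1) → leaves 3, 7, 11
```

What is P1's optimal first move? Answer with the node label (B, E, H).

E

C (P1): max(4, 2, 5) = 5
D (P1): max(12, 6, 15) = 15
B (P2): min(5, 15, 4) = 4
F (P1): max(15, 2, 15) = 15
G (P1): max(3, 11, 13) = 13
E (P2): min(15, 13, 11) = 11
I (P1): max(1, 7, 8) = 8
J (P1): max(3, 7, 11) = 11
H (P2): min(8, 11, 9) = 8
Root (P1): max(4, 11, 8) = 11
P1 picks the child with the highest value: E (value 11).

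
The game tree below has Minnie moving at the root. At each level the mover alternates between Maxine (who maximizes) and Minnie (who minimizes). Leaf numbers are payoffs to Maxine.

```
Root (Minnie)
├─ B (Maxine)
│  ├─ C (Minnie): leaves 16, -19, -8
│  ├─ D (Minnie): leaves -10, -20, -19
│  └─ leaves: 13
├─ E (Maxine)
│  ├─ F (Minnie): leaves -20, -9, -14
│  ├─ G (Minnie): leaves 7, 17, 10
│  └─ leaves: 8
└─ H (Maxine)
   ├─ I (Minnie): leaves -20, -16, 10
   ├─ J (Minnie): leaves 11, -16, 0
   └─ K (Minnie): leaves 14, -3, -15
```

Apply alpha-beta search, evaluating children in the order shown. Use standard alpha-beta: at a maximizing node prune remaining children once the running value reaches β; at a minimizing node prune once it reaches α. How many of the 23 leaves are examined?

22

C [α=-∞,β=+∞]: v=-19
D [α=-19,β=+∞]: v=-20 after child 2 ≤ α → α-cutoff, skip 1
B [α=-∞,β=+∞]: v=13
F [α=-∞,β=13]: v=-20
G [α=-20,β=13]: v=7
E [α=-∞,β=13]: v=8
I [α=-∞,β=8]: v=-20
J [α=-20,β=8]: v=-16
K [α=-16,β=8]: v=-15
H [α=-∞,β=8]: v=-15
Root [α=-∞,β=+∞]: v=-15
Leaves evaluated: 22 of 23.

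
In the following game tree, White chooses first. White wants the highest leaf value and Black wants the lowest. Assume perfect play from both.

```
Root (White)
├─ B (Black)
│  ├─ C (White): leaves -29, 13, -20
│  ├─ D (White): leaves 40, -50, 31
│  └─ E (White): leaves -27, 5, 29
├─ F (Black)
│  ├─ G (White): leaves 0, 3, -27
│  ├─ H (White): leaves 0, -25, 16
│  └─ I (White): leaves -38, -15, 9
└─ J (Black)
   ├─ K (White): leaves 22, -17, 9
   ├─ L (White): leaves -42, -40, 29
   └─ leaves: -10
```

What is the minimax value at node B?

C: max(-29, 13, -20) = 13
D: max(40, -50, 31) = 40
E: max(-27, 5, 29) = 29
B: min(13, 40, 29) = 13

13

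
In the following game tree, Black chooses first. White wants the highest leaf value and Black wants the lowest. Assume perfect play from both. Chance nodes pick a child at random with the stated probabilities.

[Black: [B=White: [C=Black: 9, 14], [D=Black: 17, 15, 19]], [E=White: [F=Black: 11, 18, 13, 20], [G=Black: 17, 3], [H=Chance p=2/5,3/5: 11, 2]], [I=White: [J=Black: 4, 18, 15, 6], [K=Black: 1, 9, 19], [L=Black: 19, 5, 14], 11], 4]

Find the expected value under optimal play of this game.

4

C (Black): min(9, 14) = 9
D (Black): min(17, 15, 19) = 15
B (White): max(9, 15) = 15
F (Black): min(11, 18, 13, 20) = 11
G (Black): min(17, 3) = 3
H (Chance): 2/5·11 + 3/5·2 = 5.6
E (White): max(11, 3, 5.6) = 11
J (Black): min(4, 18, 15, 6) = 4
K (Black): min(1, 9, 19) = 1
L (Black): min(19, 5, 14) = 5
I (White): max(4, 1, 5, 11) = 11
Root (Black): min(15, 11, 11, 4) = 4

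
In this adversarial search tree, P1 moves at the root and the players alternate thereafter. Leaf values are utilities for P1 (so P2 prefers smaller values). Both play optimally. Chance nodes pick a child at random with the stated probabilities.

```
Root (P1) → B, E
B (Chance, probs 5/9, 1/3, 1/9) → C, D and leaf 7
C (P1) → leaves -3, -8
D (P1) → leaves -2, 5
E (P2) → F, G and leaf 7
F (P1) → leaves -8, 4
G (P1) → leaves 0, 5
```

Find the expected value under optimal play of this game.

C (P1): max(-3, -8) = -3
D (P1): max(-2, 5) = 5
B (Chance): 5/9·-3 + 1/3·5 + 1/9·7 = 0.78
F (P1): max(-8, 4) = 4
G (P1): max(0, 5) = 5
E (P2): min(4, 5, 7) = 4
Root (P1): max(0.78, 4) = 4

4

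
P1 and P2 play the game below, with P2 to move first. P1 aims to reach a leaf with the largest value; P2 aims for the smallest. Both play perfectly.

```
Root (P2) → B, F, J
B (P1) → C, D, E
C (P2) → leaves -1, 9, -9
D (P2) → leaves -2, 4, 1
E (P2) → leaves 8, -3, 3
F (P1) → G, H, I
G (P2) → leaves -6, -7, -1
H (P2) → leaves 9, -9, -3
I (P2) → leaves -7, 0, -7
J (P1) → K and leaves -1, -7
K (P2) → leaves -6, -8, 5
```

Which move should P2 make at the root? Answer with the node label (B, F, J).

C (P2): min(-1, 9, -9) = -9
D (P2): min(-2, 4, 1) = -2
E (P2): min(8, -3, 3) = -3
B (P1): max(-9, -2, -3) = -2
G (P2): min(-6, -7, -1) = -7
H (P2): min(9, -9, -3) = -9
I (P2): min(-7, 0, -7) = -7
F (P1): max(-7, -9, -7) = -7
K (P2): min(-6, -8, 5) = -8
J (P1): max(-8, -1, -7) = -1
Root (P2): min(-2, -7, -1) = -7
P2 picks the child with the lowest value: F (value -7).

F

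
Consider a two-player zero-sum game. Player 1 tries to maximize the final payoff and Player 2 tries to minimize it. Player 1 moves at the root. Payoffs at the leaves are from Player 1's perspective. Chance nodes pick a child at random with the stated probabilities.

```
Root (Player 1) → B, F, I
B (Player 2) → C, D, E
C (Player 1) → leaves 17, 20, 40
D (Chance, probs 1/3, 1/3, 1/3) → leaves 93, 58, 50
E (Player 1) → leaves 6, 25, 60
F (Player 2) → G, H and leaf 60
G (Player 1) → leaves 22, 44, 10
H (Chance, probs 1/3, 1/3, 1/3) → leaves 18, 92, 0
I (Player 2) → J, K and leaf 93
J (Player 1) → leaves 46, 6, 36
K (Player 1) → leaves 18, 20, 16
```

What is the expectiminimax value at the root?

40

C (Player 1): max(17, 20, 40) = 40
D (Chance): 1/3·93 + 1/3·58 + 1/3·50 = 67
E (Player 1): max(6, 25, 60) = 60
B (Player 2): min(40, 67, 60) = 40
G (Player 1): max(22, 44, 10) = 44
H (Chance): 1/3·18 + 1/3·92 + 1/3·0 = 36.67
F (Player 2): min(44, 36.67, 60) = 36.67
J (Player 1): max(46, 6, 36) = 46
K (Player 1): max(18, 20, 16) = 20
I (Player 2): min(46, 20, 93) = 20
Root (Player 1): max(40, 36.67, 20) = 40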